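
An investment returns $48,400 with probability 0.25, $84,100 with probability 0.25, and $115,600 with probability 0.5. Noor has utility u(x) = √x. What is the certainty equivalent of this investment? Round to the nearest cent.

E[u] = 0.25·√48400 + 0.25·√84100 + 0.5·√115600 = 0.25·220 + 0.25·290 + 0.5·340 = 297.5
CE = (297.5)² = 88506.25

$88,506.25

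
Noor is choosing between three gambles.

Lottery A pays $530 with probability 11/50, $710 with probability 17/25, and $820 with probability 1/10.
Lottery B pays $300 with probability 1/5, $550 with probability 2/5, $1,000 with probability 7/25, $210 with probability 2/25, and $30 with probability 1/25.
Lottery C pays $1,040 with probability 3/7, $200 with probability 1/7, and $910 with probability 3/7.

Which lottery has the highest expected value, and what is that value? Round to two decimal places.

Lottery A = 11/50 × 530 + 17/25 × 710 + 1/10 × 820 = 116.6 + 482.8 + 82 = 681.4
Lottery B = 1/5 × 300 + 2/5 × 550 + 7/25 × 1000 + 2/25 × 210 + 1/25 × 30 = 60 + 220 + 280 + 16.8 + 1.2 = 578
Lottery C = 3/7 × 1040 + 1/7 × 200 + 3/7 × 910 = 445.7143 + 28.5714 + 390 = 864.2857

Lottery C ($864.29)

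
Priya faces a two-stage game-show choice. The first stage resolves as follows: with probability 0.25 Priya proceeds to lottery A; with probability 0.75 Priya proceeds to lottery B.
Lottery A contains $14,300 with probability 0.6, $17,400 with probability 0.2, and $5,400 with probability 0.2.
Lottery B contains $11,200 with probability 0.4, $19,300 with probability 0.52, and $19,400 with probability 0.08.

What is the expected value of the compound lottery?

$15,336

EV(A) = 0.6 × 14300 + 0.2 × 17400 + 0.2 × 5400 = 8580 + 3480 + 1080 = 13140
EV(B) = 0.4 × 11200 + 0.52 × 19300 + 0.08 × 19400 = 4480 + 10036 + 1552 = 16068
Overall = 0.25 × 13140 + 0.75 × 16068 = 3285 + 12051 = 15336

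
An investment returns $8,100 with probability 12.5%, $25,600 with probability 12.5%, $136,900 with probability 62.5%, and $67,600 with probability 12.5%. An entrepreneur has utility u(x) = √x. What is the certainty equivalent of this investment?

$87,025

E[u] = 0.125·√8100 + 0.125·√25600 + 0.625·√136900 + 0.125·√67600 = 0.125·90 + 0.125·160 + 0.625·370 + 0.125·260 = 295
CE = (295)² = 87025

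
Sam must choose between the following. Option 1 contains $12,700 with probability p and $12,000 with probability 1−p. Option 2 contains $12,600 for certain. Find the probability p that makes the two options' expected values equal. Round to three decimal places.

p·12700 + (1−p)·12000 = 12600
700p + 12000 = 12600
p = (12600 − 12000) / 700

p = 0.857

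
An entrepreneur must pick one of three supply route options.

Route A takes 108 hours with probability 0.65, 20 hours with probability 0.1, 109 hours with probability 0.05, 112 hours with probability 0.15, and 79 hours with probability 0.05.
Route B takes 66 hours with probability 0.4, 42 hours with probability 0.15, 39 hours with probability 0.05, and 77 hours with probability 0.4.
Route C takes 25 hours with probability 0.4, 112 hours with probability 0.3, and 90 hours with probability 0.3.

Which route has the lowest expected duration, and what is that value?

Route A = 0.65 × 108 + 0.1 × 20 + 0.05 × 109 + 0.15 × 112 + 0.05 × 79 = 70.2 + 2 + 5.45 + 16.8 + 3.95 = 98.4
Route B = 0.4 × 66 + 0.15 × 42 + 0.05 × 39 + 0.4 × 77 = 26.4 + 6.3 + 1.95 + 30.8 = 65.45
Route C = 0.4 × 25 + 0.3 × 112 + 0.3 × 90 = 10 + 33.6 + 27 = 70.6

Route B (65.45 hours)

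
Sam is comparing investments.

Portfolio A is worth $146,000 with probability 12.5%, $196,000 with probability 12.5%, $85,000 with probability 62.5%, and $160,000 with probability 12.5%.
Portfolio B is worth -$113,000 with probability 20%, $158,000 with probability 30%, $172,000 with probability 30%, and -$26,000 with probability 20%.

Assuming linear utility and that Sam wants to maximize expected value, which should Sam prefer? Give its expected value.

Portfolio A ($115,875)

Portfolio A = 0.125 × 146000 + 0.125 × 196000 + 0.625 × 85000 + 0.125 × 160000 = 18250 + 24500 + 53125 + 20000 = 115875
Portfolio B = 0.2 × (-113000) + 0.3 × 158000 + 0.3 × 172000 + 0.2 × (-26000) = -22600 + 47400 + 51600 − 5200 = 71200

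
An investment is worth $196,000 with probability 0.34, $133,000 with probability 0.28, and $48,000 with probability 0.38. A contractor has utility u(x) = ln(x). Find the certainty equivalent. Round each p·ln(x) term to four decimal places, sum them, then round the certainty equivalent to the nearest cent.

E[u] = 0.34·ln(196000) + 0.28·ln(133000) + 0.38·ln(48000) = 4.1432 + 3.3035 + 4.0960 = 11.5427
CE = e^11.5427 ≈ 103022.22

$103,022.22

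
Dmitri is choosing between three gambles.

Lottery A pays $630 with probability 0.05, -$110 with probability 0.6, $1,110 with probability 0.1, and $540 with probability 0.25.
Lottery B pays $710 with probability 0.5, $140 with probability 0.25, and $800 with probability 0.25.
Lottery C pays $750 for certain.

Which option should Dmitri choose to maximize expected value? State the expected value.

Lottery A = 0.05 × 630 + 0.6 × (-110) + 0.1 × 1110 + 0.25 × 540 = 31.5 − 66 + 111 + 135 = 211.5
Lottery B = 0.5 × 710 + 0.25 × 140 + 0.25 × 800 = 355 + 35 + 200 = 590
Lottery C: 750 (certain)

Lottery C ($750)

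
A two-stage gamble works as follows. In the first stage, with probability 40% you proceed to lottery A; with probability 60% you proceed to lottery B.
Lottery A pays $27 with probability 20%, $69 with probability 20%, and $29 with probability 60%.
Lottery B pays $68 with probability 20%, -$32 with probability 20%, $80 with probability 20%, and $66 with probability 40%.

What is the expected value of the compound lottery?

$44.40

EV(A) = 0.2 × 27 + 0.2 × 69 + 0.6 × 29 = 5.4 + 13.8 + 17.4 = 36.6
EV(B) = 0.2 × 68 + 0.2 × (-32) + 0.2 × 80 + 0.4 × 66 = 13.6 − 6.4 + 16 + 26.4 = 49.6
Overall = 0.4 × 36.6 + 0.6 × 49.6 = 14.64 + 29.76 = 44.4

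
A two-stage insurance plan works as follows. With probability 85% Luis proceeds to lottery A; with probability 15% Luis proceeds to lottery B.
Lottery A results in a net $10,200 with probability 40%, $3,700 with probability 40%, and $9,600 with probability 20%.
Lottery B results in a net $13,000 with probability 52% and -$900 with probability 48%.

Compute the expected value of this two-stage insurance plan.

EV(A) = 0.4 × 10200 + 0.4 × 3700 + 0.2 × 9600 = 4080 + 1480 + 1920 = 7480
EV(B) = 0.52 × 13000 + 0.48 × (-900) = 6760 − 432 = 6328
Overall = 0.85 × 7480 + 0.15 × 6328 = 6358 + 949.2 = 7307.2

$7,307.20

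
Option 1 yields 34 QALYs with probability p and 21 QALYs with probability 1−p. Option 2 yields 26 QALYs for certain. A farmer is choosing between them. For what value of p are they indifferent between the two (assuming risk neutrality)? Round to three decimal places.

p·34 + (1−p)·21 = 26
13p + 21 = 26
p = (26 − 21) / 13

p = 0.385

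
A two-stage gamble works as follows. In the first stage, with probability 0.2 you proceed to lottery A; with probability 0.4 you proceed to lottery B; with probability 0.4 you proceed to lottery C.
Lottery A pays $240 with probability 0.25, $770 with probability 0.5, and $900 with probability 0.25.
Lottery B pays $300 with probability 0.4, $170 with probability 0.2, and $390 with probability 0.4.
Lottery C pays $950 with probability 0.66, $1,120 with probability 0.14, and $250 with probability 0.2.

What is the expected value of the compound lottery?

EV(A) = 0.25 × 240 + 0.5 × 770 + 0.25 × 900 = 60 + 385 + 225 = 670
EV(B) = 0.4 × 300 + 0.2 × 170 + 0.4 × 390 = 120 + 34 + 156 = 310
EV(C) = 0.66 × 950 + 0.14 × 1120 + 0.2 × 250 = 627 + 156.8 + 50 = 833.8
Overall = 0.2 × 670 + 0.4 × 310 + 0.4 × 833.8 = 134 + 124 + 333.52 = 591.52

$591.52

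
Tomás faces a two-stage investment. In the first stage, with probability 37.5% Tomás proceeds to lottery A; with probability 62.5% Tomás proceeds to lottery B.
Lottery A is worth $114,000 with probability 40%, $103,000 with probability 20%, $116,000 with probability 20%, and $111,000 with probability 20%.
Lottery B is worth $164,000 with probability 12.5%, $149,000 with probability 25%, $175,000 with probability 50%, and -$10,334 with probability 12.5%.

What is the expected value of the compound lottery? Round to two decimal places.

$131,823.91

EV(A) = 0.4 × 114000 + 0.2 × 103000 + 0.2 × 116000 + 0.2 × 111000 = 45600 + 20600 + 23200 + 22200 = 111600
EV(B) = 0.125 × 164000 + 0.25 × 149000 + 0.5 × 175000 + 0.125 × (-10334) = 20500 + 37250 + 87500 − 1291.75 = 143958.25
Overall = 0.375 × 111600 + 0.625 × 143958.25 = 41850 + 89973.90625 = 131823.90625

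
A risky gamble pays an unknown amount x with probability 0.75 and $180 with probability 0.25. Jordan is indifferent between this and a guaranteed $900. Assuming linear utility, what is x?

0.75·x + 0.25·180 = 900
0.75·x = 900 − 45 = 855
x = 855 / 0.75 = 1140

x = $1,140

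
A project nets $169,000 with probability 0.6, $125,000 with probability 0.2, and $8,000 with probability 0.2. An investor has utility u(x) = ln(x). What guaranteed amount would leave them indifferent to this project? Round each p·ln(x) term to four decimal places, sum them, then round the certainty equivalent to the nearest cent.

E[u] = 0.6·ln(169000) + 0.2·ln(125000) + 0.2·ln(8000) = 7.2226 + 2.3472 + 1.7974 = 11.3672
CE = e^11.3672 ≈ 86439.50

$86,439.50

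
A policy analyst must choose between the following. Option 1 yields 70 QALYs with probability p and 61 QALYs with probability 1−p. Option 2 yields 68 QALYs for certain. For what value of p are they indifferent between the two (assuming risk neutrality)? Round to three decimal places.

p = 0.778

p·70 + (1−p)·61 = 68
9p + 61 = 68
p = (68 − 61) / 9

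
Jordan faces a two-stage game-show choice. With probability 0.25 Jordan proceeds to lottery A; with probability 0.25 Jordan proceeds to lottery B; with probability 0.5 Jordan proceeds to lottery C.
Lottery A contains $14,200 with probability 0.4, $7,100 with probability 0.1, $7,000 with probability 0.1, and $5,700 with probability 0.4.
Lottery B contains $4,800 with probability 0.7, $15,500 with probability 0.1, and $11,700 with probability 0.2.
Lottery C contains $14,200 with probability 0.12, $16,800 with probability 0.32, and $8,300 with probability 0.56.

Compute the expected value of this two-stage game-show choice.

$10,019

EV(A) = 0.4 × 14200 + 0.1 × 7100 + 0.1 × 7000 + 0.4 × 5700 = 5680 + 710 + 700 + 2280 = 9370
EV(B) = 0.7 × 4800 + 0.1 × 15500 + 0.2 × 11700 = 3360 + 1550 + 2340 = 7250
EV(C) = 0.12 × 14200 + 0.32 × 16800 + 0.56 × 8300 = 1704 + 5376 + 4648 = 11728
Overall = 0.25 × 9370 + 0.25 × 7250 + 0.5 × 11728 = 2342.5 + 1812.5 + 5864 = 10019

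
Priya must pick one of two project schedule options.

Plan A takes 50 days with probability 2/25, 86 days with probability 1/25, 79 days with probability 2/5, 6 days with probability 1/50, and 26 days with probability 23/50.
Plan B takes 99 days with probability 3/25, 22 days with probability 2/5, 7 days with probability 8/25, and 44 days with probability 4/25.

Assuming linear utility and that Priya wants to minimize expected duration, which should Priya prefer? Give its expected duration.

Plan A = 2/25 × 50 + 1/25 × 86 + 2/5 × 79 + 1/50 × 6 + 23/50 × 26 = 4 + 3.44 + 31.6 + 0.12 + 11.96 = 51.12
Plan B = 3/25 × 99 + 2/5 × 22 + 8/25 × 7 + 4/25 × 44 = 11.88 + 8.8 + 2.24 + 7.04 = 29.96

Plan B (29.96 days)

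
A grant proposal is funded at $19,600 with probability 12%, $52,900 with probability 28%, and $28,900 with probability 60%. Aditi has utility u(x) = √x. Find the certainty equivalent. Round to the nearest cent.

E[u] = 0.12·√19600 + 0.28·√52900 + 0.6·√28900 = 0.12·140 + 0.28·230 + 0.6·170 = 183.2
CE = (183.2)² = 33562.24

$33,562.24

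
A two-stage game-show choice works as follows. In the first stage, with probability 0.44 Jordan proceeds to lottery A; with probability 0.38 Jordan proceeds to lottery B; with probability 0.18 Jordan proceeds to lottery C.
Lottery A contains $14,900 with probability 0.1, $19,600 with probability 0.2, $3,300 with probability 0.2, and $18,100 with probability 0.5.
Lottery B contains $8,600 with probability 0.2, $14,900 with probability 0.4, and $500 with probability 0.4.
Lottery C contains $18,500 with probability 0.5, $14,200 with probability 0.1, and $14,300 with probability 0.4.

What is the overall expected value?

EV(A) = 0.1 × 14900 + 0.2 × 19600 + 0.2 × 3300 + 0.5 × 18100 = 1490 + 3920 + 660 + 9050 = 15120
EV(B) = 0.2 × 8600 + 0.4 × 14900 + 0.4 × 500 = 1720 + 5960 + 200 = 7880
EV(C) = 0.5 × 18500 + 0.1 × 14200 + 0.4 × 14300 = 9250 + 1420 + 5720 = 16390
Overall = 0.44 × 15120 + 0.38 × 7880 + 0.18 × 16390 = 6652.8 + 2994.4 + 2950.2 = 12597.4

$12,597.40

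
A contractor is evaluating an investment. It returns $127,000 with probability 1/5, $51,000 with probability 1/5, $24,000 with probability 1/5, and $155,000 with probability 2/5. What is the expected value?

$102,400

EV = 1/5 × 127000 + 1/5 × 51000 + 1/5 × 24000 + 2/5 × 155000 = 25400 + 10200 + 4800 + 62000 = 102400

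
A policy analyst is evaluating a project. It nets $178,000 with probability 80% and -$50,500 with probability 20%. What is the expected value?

$132,300

EV = 0.8 × 178000 + 0.2 × (-50500) = 142400 − 10100 = 132300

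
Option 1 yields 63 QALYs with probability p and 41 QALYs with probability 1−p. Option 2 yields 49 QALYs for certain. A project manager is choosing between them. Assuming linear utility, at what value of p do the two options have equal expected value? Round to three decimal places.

p = 0.364

p·63 + (1−p)·41 = 49
22p + 41 = 49
p = (49 − 41) / 22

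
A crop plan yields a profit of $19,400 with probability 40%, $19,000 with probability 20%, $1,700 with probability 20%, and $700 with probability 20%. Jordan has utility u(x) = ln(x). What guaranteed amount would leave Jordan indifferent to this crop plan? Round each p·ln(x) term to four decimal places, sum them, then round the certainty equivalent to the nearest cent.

E[u] = 0.4·ln(19400) + 0.2·ln(19000) + 0.2·ln(1700) + 0.2·ln(700) = 3.9492 + 1.9704 + 1.4877 + 1.3102 = 8.7175
CE = e^8.7175 ≈ 6108.89

$6,108.89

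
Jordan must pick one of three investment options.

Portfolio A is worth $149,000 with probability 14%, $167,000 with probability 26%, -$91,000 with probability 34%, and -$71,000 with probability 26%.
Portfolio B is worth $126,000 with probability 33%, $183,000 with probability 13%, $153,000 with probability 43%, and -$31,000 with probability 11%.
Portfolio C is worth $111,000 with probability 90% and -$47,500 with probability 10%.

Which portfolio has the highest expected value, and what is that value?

Portfolio A = 0.14 × 149000 + 0.26 × 167000 + 0.34 × (-91000) + 0.26 × (-71000) = 20860 + 43420 − 30940 − 18460 = 14880
Portfolio B = 0.33 × 126000 + 0.13 × 183000 + 0.43 × 153000 + 0.11 × (-31000) = 41580 + 23790 + 65790 − 3410 = 127750
Portfolio C = 0.9 × 111000 + 0.1 × (-47500) = 99900 − 4750 = 95150

Portfolio B ($127,750)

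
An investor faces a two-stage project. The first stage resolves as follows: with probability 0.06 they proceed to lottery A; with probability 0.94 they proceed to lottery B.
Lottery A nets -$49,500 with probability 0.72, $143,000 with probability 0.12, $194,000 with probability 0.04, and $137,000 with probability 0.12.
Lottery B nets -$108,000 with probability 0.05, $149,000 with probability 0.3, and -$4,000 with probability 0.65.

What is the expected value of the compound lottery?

EV(A) = 0.72 × (-49500) + 0.12 × 143000 + 0.04 × 194000 + 0.12 × 137000 = -35640 + 17160 + 7760 + 16440 = 5720
EV(B) = 0.05 × (-108000) + 0.3 × 149000 + 0.65 × (-4000) = -5400 + 44700 − 2600 = 36700
Overall = 0.06 × 5720 + 0.94 × 36700 = 343.2 + 34498 = 34841.2

$34,841.20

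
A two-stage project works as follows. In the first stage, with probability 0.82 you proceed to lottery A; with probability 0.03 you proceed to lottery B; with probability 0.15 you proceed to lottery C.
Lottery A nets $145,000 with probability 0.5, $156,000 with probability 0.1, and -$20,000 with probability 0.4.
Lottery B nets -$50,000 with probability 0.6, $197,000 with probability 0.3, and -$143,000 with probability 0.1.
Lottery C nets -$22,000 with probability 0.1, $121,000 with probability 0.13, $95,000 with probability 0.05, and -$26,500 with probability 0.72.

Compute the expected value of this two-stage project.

EV(A) = 0.5 × 145000 + 0.1 × 156000 + 0.4 × (-20000) = 72500 + 15600 − 8000 = 80100
EV(B) = 0.6 × (-50000) + 0.3 × 197000 + 0.1 × (-143000) = -30000 + 59100 − 14300 = 14800
EV(C) = 0.1 × (-22000) + 0.13 × 121000 + 0.05 × 95000 + 0.72 × (-26500) = -2200 + 15730 + 4750 − 19080 = -800
Overall = 0.82 × 80100 + 0.03 × 14800 + 0.15 × (-800) = 65682 + 444 − 120 = 66006

$66,006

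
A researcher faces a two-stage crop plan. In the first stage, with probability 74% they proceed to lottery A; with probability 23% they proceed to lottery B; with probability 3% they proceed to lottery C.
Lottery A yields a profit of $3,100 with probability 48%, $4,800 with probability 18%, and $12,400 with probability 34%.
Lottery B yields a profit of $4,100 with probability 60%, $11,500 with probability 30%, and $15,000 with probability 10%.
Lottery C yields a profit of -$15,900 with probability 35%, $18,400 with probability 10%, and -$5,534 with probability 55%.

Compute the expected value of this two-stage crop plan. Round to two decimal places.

$6,361.56

EV(A) = 0.48 × 3100 + 0.18 × 4800 + 0.34 × 12400 = 1488 + 864 + 4216 = 6568
EV(B) = 0.6 × 4100 + 0.3 × 11500 + 0.1 × 15000 = 2460 + 3450 + 1500 = 7410
EV(C) = 0.35 × (-15900) + 0.1 × 18400 + 0.55 × (-5534) = -5565 + 1840 − 3043.7 = -6768.7
Overall = 0.74 × 6568 + 0.23 × 7410 + 0.03 × (-6768.7) = 4860.32 + 1704.3 − 203.061 = 6361.559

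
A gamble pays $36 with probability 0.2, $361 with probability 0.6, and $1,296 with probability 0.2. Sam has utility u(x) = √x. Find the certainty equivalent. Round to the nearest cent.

E[u] = 0.2·√36 + 0.6·√361 + 0.2·√1296 = 0.2·6 + 0.6·19 + 0.2·36 = 19.8
CE = (19.8)² = 392.04

$392.04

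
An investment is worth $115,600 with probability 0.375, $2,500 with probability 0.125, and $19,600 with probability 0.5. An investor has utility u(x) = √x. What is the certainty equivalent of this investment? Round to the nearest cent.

E[u] = 0.375·√115600 + 0.125·√2500 + 0.5·√19600 = 0.375·340 + 0.125·50 + 0.5·140 = 203.75
CE = (203.75)² = 41514.0625

$41,514.06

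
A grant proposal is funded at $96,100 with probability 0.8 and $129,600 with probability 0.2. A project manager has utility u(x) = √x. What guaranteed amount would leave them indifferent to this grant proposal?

$102,400

E[u] = 0.8·√96100 + 0.2·√129600 = 0.8·310 + 0.2·360 = 320
CE = (320)² = 102400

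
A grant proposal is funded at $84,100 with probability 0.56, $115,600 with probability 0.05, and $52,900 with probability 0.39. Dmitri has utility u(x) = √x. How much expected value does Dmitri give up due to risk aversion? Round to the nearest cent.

$1,092.19

E[u] = 0.56·√84100 + 0.05·√115600 + 0.39·√52900 = 0.56·290 + 0.05·340 + 0.39·230 = 269.1
CE = (269.1)² = 72414.81
Risk premium = EV − CE = 73507 − 72414.81 = 1092.19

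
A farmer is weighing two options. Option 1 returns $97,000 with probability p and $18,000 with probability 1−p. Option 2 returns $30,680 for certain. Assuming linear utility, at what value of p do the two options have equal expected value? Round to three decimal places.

p = 0.161

p·97000 + (1−p)·18000 = 30680
79000p + 18000 = 30680
p = (30680 − 18000) / 79000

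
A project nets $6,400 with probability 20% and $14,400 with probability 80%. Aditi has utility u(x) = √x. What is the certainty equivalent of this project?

$12,544

E[u] = 0.2·√6400 + 0.8·√14400 = 0.2·80 + 0.8·120 = 112
CE = (112)² = 12544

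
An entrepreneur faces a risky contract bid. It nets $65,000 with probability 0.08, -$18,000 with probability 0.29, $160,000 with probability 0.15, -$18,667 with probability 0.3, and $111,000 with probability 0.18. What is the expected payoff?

$38,359.90

EV = 0.08 × 65000 + 0.29 × (-18000) + 0.15 × 160000 + 0.3 × (-18667) + 0.18 × 111000 = 5200 − 5220 + 24000 − 5600.1 + 19980 = 38359.9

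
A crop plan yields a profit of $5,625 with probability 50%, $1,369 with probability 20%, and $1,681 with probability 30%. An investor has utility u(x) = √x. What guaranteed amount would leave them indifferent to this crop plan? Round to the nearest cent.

$3,271.84

E[u] = 0.5·√5625 + 0.2·√1369 + 0.3·√1681 = 0.5·75 + 0.2·37 + 0.3·41 = 57.2
CE = (57.2)² = 3271.84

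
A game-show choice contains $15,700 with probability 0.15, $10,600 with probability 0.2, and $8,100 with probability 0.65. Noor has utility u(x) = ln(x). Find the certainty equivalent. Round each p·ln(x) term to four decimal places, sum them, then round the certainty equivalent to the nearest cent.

$9,439.89

E[u] = 0.15·ln(15700) + 0.2·ln(10600) + 0.65·ln(8100) = 1.4492 + 1.8537 + 5.8498 = 9.1527
CE = e^9.1527 ≈ 9439.89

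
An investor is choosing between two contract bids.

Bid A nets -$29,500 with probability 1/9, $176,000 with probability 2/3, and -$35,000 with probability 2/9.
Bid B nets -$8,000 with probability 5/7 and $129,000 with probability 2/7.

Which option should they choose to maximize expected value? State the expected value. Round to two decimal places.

Bid A = 1/9 × (-29500) + 2/3 × 176000 + 2/9 × (-35000) = -3277.7778 + 117333.3333 − 7777.7778 = 106277.7778
Bid B = 5/7 × (-8000) + 2/7 × 129000 = -5714.2857 + 36857.1429 = 31142.8571

Bid A ($106,277.78)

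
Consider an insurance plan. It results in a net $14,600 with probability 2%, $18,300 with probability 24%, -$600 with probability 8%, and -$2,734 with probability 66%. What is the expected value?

$2,831.56

EV = 0.02 × 14600 + 0.24 × 18300 + 0.08 × (-600) + 0.66 × (-2734) = 292 + 4392 − 48 − 1804.44 = 2831.56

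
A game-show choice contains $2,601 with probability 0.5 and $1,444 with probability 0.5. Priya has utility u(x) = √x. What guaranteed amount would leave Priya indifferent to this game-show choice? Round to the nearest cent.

$1,980.25

E[u] = 0.5·√2601 + 0.5·√1444 = 0.5·51 + 0.5·38 = 44.5
CE = (44.5)² = 1980.25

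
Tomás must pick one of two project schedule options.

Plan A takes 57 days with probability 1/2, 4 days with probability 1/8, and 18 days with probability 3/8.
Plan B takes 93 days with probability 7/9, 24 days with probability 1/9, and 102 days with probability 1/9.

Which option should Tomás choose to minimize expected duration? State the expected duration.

Plan A = 1/2 × 57 + 1/8 × 4 + 3/8 × 18 = 28.5 + 0.5 + 6.75 = 35.75
Plan B = 7/9 × 93 + 1/9 × 24 + 1/9 × 102 = 72.3333 + 2.6667 + 11.3333 = 86.3333

Plan A (35.75 days)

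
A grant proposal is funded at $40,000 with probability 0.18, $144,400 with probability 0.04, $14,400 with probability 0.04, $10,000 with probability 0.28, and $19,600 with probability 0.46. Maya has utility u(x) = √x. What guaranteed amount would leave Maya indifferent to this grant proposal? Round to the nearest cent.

$22,022.56

E[u] = 0.18·√40000 + 0.04·√144400 + 0.04·√14400 + 0.28·√10000 + 0.46·√19600 = 0.18·200 + 0.04·380 + 0.04·120 + 0.28·100 + 0.46·140 = 148.4
CE = (148.4)² = 22022.56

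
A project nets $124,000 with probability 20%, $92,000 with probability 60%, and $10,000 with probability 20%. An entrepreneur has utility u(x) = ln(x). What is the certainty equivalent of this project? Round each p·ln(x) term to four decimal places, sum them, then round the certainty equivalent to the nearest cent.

E[u] = 0.2·ln(124000) + 0.6·ln(92000) + 0.2·ln(10000) = 2.3456 + 6.8577 + 1.8421 = 11.0454
CE = e^11.0454 ≈ 62655.08

$62,655.08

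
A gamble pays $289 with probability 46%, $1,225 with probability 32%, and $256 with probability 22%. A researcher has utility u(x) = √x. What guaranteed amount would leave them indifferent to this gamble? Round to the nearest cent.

E[u] = 0.46·√289 + 0.32·√1225 + 0.22·√256 = 0.46·17 + 0.32·35 + 0.22·16 = 22.54
CE = (22.54)² = 508.0516

$508.05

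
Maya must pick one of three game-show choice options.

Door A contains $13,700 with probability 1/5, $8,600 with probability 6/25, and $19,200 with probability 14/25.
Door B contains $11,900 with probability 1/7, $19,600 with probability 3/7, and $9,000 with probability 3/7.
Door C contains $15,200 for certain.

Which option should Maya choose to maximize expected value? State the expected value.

Door A ($15,556)

Door A = 1/5 × 13700 + 6/25 × 8600 + 14/25 × 19200 = 2740 + 2064 + 10752 = 15556
Door B = 1/7 × 11900 + 3/7 × 19600 + 3/7 × 9000 = 1700 + 8400 + 3857.1429 = 13957.1429
Door C: 15200 (certain)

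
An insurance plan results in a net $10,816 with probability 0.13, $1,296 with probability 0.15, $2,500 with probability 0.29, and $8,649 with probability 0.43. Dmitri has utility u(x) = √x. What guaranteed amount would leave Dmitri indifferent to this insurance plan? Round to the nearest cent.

E[u] = 0.13·√10816 + 0.15·√1296 + 0.29·√2500 + 0.43·√8649 = 0.13·104 + 0.15·36 + 0.29·50 + 0.43·93 = 73.41
CE = (73.41)² = 5389.0281

$5,389.03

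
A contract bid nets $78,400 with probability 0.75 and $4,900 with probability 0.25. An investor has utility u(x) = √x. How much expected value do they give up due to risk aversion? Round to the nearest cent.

$8,268.75

E[u] = 0.75·√78400 + 0.25·√4900 = 0.75·280 + 0.25·70 = 227.5
CE = (227.5)² = 51756.25
Risk premium = EV − CE = 60025 − 51756.25 = 8268.75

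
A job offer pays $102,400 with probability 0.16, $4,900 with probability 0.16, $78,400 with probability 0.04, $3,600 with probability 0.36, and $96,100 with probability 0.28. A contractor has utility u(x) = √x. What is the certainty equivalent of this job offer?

E[u] = 0.16·√102400 + 0.16·√4900 + 0.04·√78400 + 0.36·√3600 + 0.28·√96100 = 0.16·320 + 0.16·70 + 0.04·280 + 0.36·60 + 0.28·310 = 182
CE = (182)² = 33124

$33,124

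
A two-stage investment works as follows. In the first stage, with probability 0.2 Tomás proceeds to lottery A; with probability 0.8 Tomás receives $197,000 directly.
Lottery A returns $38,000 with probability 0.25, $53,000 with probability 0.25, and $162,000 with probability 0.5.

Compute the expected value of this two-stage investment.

EV(A) = 0.25 × 38000 + 0.25 × 53000 + 0.5 × 162000 = 9500 + 13250 + 81000 = 103750
Branch B: 197000 (certain)
Overall = 0.2 × 103750 + 0.8 × 197000 = 20750 + 157600 = 178350

$178,350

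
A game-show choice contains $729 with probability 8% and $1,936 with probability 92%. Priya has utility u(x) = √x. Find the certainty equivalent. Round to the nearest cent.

E[u] = 0.08·√729 + 0.92·√1936 = 0.08·27 + 0.92·44 = 42.64
CE = (42.64)² = 1818.1696

$1,818.17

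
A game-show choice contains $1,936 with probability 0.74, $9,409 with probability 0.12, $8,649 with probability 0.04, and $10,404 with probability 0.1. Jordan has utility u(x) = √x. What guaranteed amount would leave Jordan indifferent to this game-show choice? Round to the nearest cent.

$3,377.93

E[u] = 0.74·√1936 + 0.12·√9409 + 0.04·√8649 + 0.1·√10404 = 0.74·44 + 0.12·97 + 0.04·93 + 0.1·102 = 58.12
CE = (58.12)² = 3377.9344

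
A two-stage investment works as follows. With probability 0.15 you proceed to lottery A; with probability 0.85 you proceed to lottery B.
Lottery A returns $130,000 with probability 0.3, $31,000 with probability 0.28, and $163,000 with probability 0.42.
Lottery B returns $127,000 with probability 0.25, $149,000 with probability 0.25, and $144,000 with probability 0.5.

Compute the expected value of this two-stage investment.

$137,271

EV(A) = 0.3 × 130000 + 0.28 × 31000 + 0.42 × 163000 = 39000 + 8680 + 68460 = 116140
EV(B) = 0.25 × 127000 + 0.25 × 149000 + 0.5 × 144000 = 31750 + 37250 + 72000 = 141000
Overall = 0.15 × 116140 + 0.85 × 141000 = 17421 + 119850 = 137271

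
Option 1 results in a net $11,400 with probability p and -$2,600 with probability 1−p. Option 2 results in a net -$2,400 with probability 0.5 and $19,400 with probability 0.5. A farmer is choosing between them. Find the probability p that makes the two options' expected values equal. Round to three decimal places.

EV(Option 2) = 0.5 × (-2400) + 0.5 × 19400 = -1200 + 9700 = 8500
p·11400 + (1−p)·(-2600) = 8500
14000p − 2600 = 8500
p = (8500 + 2600) / 14000

p = 0.793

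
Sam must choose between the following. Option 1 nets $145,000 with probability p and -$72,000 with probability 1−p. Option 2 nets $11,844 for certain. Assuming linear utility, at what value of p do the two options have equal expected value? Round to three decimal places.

p·145000 + (1−p)·(-72000) = 11844
217000p − 72000 = 11844
p = (11844 + 72000) / 217000

p = 0.386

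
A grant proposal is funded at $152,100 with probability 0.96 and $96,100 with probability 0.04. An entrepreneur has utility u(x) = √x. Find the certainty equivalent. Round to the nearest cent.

$149,614.24

E[u] = 0.96·√152100 + 0.04·√96100 = 0.96·390 + 0.04·310 = 386.8
CE = (386.8)² = 149614.24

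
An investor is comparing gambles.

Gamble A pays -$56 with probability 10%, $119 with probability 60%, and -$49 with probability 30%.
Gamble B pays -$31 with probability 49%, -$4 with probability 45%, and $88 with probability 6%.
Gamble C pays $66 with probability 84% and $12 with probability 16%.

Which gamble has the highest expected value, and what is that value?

Gamble C ($57.36)

Gamble A = 0.1 × (-56) + 0.6 × 119 + 0.3 × (-49) = -5.6 + 71.4 − 14.7 = 51.1
Gamble B = 0.49 × (-31) + 0.45 × (-4) + 0.06 × 88 = -15.19 − 1.8 + 5.28 = -11.71
Gamble C = 0.84 × 66 + 0.16 × 12 = 55.44 + 1.92 = 57.36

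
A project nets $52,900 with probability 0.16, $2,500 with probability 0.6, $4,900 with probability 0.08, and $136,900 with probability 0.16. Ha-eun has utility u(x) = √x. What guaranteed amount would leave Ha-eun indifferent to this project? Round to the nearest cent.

E[u] = 0.16·√52900 + 0.6·√2500 + 0.08·√4900 + 0.16·√136900 = 0.16·230 + 0.6·50 + 0.08·70 + 0.16·370 = 131.6
CE = (131.6)² = 17318.56

$17,318.56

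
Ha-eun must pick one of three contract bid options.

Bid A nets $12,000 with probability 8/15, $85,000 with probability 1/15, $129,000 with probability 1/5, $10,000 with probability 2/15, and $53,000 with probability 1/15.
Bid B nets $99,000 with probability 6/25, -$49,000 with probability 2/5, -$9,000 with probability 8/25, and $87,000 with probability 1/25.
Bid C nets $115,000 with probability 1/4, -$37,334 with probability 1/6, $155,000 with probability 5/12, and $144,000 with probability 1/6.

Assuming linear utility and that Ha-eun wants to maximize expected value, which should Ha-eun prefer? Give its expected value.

Bid A = 8/15 × 12000 + 1/15 × 85000 + 1/5 × 129000 + 2/15 × 10000 + 1/15 × 53000 = 6400 + 5666.6667 + 25800 + 1333.3333 + 3533.3333 = 42733.3333
Bid B = 6/25 × 99000 + 2/5 × (-49000) + 8/25 × (-9000) + 1/25 × 87000 = 23760 − 19600 − 2880 + 3480 = 4760
Bid C = 1/4 × 115000 + 1/6 × (-37334) + 5/12 × 155000 + 1/6 × 144000 = 28750 − 6222.3333 + 64583.3333 + 24000 = 111111

Bid C ($111,111)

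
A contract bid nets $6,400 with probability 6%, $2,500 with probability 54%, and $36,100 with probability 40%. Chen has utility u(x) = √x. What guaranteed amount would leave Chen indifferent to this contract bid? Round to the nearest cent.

$11,620.84

E[u] = 0.06·√6400 + 0.54·√2500 + 0.4·√36100 = 0.06·80 + 0.54·50 + 0.4·190 = 107.8
CE = (107.8)² = 11620.84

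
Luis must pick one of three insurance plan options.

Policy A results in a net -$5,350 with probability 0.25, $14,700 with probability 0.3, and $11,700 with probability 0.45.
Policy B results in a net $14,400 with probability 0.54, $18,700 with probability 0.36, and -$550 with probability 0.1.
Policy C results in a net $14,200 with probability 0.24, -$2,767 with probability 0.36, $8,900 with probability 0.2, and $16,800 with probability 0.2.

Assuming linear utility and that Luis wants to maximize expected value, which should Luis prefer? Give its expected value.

Policy B ($14,453)

Policy A = 0.25 × (-5350) + 0.3 × 14700 + 0.45 × 11700 = -1337.5 + 4410 + 5265 = 8337.5
Policy B = 0.54 × 14400 + 0.36 × 18700 + 0.1 × (-550) = 7776 + 6732 − 55 = 14453
Policy C = 0.24 × 14200 + 0.36 × (-2767) + 0.2 × 8900 + 0.2 × 16800 = 3408 − 996.12 + 1780 + 3360 = 7551.88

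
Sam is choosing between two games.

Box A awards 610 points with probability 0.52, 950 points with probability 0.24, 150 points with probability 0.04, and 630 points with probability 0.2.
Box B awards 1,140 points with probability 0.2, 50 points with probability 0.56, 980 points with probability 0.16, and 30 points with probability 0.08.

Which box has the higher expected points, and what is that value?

Box A (677.2 points)

Box A = 0.52 × 610 + 0.24 × 950 + 0.04 × 150 + 0.2 × 630 = 317.2 + 228 + 6 + 126 = 677.2
Box B = 0.2 × 1140 + 0.56 × 50 + 0.16 × 980 + 0.08 × 30 = 228 + 28 + 156.8 + 2.4 = 415.2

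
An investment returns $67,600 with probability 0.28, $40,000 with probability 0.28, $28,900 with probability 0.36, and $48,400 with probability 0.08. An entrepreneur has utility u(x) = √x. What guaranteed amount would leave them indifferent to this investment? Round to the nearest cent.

$43,097.76

E[u] = 0.28·√67600 + 0.28·√40000 + 0.36·√28900 + 0.08·√48400 = 0.28·260 + 0.28·200 + 0.36·170 + 0.08·220 = 207.6
CE = (207.6)² = 43097.76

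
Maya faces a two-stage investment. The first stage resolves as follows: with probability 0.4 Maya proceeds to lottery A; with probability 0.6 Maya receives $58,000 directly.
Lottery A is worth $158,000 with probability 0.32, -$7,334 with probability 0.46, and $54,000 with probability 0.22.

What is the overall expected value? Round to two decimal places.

EV(A) = 0.32 × 158000 + 0.46 × (-7334) + 0.22 × 54000 = 50560 − 3373.64 + 11880 = 59066.36
Branch B: 58000 (certain)
Overall = 0.4 × 59066.36 + 0.6 × 58000 = 23626.544 + 34800 = 58426.544

$58,426.54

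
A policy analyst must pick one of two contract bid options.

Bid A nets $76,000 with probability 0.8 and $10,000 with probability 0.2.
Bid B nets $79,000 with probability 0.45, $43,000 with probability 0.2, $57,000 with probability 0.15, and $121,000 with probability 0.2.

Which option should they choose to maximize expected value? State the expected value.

Bid A = 0.8 × 76000 + 0.2 × 10000 = 60800 + 2000 = 62800
Bid B = 0.45 × 79000 + 0.2 × 43000 + 0.15 × 57000 + 0.2 × 121000 = 35550 + 8600 + 8550 + 24200 = 76900

Bid B ($76,900)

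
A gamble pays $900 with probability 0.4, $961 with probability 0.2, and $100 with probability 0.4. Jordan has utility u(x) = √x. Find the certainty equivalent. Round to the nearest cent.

E[u] = 0.4·√900 + 0.2·√961 + 0.4·√100 = 0.4·30 + 0.2·31 + 0.4·10 = 22.2
CE = (22.2)² = 492.84

$492.84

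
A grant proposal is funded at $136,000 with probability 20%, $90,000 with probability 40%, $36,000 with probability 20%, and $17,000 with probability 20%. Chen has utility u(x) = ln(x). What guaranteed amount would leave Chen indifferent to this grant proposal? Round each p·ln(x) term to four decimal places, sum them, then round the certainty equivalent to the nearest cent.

$58,314.15

E[u] = 0.2·ln(136000) + 0.4·ln(90000) + 0.2·ln(36000) + 0.2·ln(17000) = 2.3641 + 4.5630 + 2.0983 + 1.9482 = 10.9736
CE = e^10.9736 ≈ 58314.15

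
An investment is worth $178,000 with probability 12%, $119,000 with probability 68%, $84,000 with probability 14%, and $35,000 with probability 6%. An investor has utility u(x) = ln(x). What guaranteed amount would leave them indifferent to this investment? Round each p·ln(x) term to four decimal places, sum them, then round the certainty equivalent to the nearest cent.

E[u] = 0.12·ln(178000) + 0.68·ln(119000) + 0.14·ln(84000) + 0.06·ln(35000) = 1.4507 + 7.9471 + 1.5874 + 0.6278 = 11.6130
CE = e^11.6130 ≈ 110525.33

$110,525.33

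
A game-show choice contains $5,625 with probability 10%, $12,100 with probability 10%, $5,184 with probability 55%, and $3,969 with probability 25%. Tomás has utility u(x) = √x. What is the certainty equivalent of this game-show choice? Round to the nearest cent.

E[u] = 0.1·√5625 + 0.1·√12100 + 0.55·√5184 + 0.25·√3969 = 0.1·75 + 0.1·110 + 0.55·72 + 0.25·63 = 73.85
CE = (73.85)² = 5453.8225

$5,453.82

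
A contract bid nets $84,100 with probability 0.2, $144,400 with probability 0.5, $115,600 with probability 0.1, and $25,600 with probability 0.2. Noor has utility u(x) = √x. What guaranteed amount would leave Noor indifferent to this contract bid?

E[u] = 0.2·√84100 + 0.5·√144400 + 0.1·√115600 + 0.2·√25600 = 0.2·290 + 0.5·380 + 0.1·340 + 0.2·160 = 314
CE = (314)² = 98596

$98,596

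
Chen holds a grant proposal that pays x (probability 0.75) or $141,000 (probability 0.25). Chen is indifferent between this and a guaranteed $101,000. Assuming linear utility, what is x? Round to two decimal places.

0.75·x + 0.25·141000 = 101000
0.75·x = 101000 − 35250 = 65750
x = 65750 / 0.75 = 87666.6667

x = $87,666.67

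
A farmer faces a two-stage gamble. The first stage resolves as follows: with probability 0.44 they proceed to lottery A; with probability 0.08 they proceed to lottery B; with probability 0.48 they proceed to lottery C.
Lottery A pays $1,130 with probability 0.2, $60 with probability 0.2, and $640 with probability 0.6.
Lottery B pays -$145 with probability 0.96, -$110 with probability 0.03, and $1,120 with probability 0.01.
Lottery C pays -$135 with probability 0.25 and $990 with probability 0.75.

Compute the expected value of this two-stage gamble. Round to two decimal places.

$603.38

EV(A) = 0.2 × 1130 + 0.2 × 60 + 0.6 × 640 = 226 + 12 + 384 = 622
EV(B) = 0.96 × (-145) + 0.03 × (-110) + 0.01 × 1120 = -139.2 − 3.3 + 11.2 = -131.3
EV(C) = 0.25 × (-135) + 0.75 × 990 = -33.75 + 742.5 = 708.75
Overall = 0.44 × 622 + 0.08 × (-131.3) + 0.48 × 708.75 = 273.68 − 10.504 + 340.2 = 603.376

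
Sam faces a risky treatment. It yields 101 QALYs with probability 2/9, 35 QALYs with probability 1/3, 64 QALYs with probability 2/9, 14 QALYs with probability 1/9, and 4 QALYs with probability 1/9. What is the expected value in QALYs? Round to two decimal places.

50.33 QALYs

EV = 2/9 × 101 + 1/3 × 35 + 2/9 × 64 + 1/9 × 14 + 1/9 × 4 = 22.4444 + 11.6667 + 14.2222 + 1.5556 + 0.4444 = 50.3333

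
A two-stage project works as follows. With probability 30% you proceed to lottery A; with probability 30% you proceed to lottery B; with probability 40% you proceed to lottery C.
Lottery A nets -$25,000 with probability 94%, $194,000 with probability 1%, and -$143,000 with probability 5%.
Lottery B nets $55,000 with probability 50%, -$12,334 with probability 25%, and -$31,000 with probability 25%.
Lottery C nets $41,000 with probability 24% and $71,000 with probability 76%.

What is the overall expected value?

$21,906.95

EV(A) = 0.94 × (-25000) + 0.01 × 194000 + 0.05 × (-143000) = -23500 + 1940 − 7150 = -28710
EV(B) = 0.5 × 55000 + 0.25 × (-12334) + 0.25 × (-31000) = 27500 − 3083.5 − 7750 = 16666.5
EV(C) = 0.24 × 41000 + 0.76 × 71000 = 9840 + 53960 = 63800
Overall = 0.3 × (-28710) + 0.3 × 16666.5 + 0.4 × 63800 = -8613 + 4999.95 + 25520 = 21906.95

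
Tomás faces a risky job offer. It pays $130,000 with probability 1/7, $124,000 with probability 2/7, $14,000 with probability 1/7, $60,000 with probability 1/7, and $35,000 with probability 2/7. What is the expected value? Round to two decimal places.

$74,571.43

EV = 1/7 × 130000 + 2/7 × 124000 + 1/7 × 14000 + 1/7 × 60000 + 2/7 × 35000 = 18571.4286 + 35428.5714 + 2000 + 8571.4286 + 10000 = 74571.4286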